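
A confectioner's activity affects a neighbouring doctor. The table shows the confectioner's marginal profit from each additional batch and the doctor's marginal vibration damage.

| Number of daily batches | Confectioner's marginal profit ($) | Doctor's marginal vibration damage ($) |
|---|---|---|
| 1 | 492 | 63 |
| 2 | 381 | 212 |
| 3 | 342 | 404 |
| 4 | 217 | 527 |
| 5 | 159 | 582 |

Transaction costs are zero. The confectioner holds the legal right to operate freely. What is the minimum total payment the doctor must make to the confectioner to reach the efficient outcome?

Left alone the confectioner would choose level 5 (marginal profit stays positive).
Efficient level: k* = 2 (marginal profit ≥ marginal vibration damage through 2).
The doctor must at least cover the confectioner's forgone profit from cutting 5→2: 342 + 217 + 159 = 718.

$718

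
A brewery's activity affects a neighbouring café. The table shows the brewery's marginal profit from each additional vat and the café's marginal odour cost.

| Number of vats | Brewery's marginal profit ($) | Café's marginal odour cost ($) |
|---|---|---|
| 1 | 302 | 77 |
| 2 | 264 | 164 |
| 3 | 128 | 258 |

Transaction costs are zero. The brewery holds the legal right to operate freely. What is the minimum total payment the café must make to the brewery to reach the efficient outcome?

Left alone the brewery would choose level 3 (marginal profit stays positive).
Efficient level: k* = 2 (marginal profit ≥ marginal odour cost through 2).
The café must at least cover the brewery's forgone profit from cutting 3→2: 128 = 128.

$128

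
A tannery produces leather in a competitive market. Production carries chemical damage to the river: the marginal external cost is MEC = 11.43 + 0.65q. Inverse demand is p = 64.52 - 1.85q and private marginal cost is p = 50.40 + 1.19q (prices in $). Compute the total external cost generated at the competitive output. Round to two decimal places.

$60.10

Market equilibrium (private): 50.40 + 1.19q = 64.52 - 1.85q → q_m = 4.6447.
Total external cost = ∫₀^{q_m} (11.43 + 0.65q) dq = 11.43×4.6447 + ½×0.65×4.6447² = 60.1002.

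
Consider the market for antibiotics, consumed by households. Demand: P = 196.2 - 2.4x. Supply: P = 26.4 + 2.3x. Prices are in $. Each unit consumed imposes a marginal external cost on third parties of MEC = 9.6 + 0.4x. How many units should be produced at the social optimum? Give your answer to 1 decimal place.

Social marginal benefit = demand − MEC = 186.6 - 2.8x.
Set SMB = MC: 186.6 - 2.8x = 26.4 + 2.3x → x* = 31.4118.

x* = 31.4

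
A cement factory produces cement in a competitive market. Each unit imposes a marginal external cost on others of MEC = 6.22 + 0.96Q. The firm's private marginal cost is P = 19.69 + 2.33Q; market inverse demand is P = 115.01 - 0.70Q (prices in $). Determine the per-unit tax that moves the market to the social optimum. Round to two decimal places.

tax = $27.66 per unit

Social marginal cost = private MC + MEC = 25.91 + 3.29Q.
Set SMC = demand: 25.91 + 3.29Q = 115.01 - 0.70Q → Q* = 22.3308.
The Pigouvian tax equals MEC at Q*: 6.22 + 0.96×22.3308 = 27.6576.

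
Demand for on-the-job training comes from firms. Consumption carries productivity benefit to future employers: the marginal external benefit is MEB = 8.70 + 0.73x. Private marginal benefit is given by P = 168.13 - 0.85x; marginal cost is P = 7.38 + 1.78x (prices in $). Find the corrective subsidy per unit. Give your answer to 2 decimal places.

Social marginal benefit = demand + MEB = 176.83 - 0.12x.
Set SMB = MC: 176.83 - 0.12x = 7.38 + 1.78x → x* = 89.1842.
The Pigouvian subsidy equals MEB at x*: 8.70 + 0.73×89.1842 = 73.8045.

subsidy = $73.80 per unit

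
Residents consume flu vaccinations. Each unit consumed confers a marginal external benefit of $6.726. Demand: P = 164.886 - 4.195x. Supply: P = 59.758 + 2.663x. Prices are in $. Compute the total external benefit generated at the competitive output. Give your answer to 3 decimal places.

$103.105

Market equilibrium (private): 59.758 + 2.663x = 164.886 - 4.195x → x_m = 15.3293.
Total external benefit = MEB × x_m = 6.726 × 15.3293 = 103.1049.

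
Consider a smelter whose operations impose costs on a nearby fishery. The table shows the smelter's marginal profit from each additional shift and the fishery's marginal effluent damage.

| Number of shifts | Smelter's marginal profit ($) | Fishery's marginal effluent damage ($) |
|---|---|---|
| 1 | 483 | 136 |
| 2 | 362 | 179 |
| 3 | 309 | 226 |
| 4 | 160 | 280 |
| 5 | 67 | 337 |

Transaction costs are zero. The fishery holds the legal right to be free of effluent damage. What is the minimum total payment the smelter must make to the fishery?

$541

Efficient level: marginal profit ≥ marginal effluent damage through level 3, so k* = 3.
With the fishery holding the right, the smelter must at least compensate total damage at k*: 136 + 179 + 226 = 541.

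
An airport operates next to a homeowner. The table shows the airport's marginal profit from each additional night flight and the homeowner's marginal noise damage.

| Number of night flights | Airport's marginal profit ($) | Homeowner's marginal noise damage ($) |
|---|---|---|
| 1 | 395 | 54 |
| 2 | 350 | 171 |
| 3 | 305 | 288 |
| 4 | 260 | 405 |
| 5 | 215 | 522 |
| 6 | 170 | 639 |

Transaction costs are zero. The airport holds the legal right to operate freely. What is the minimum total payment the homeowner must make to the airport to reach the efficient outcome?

$645

Left alone the airport would choose level 6 (marginal profit stays positive).
Efficient level: k* = 3 (marginal profit ≥ marginal noise damage through 3).
The homeowner must at least cover the airport's forgone profit from cutting 6→3: 260 + 215 + 170 = 645.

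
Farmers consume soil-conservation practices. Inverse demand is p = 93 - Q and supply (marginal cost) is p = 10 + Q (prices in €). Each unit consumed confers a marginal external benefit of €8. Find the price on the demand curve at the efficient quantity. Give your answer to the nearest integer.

Social marginal benefit = demand + MEB = 101 - Q.
Set SMB = MC: 101 - Q = 10 + Q → Q* = 45.5000.
Consumer price on the demand curve at Q*: 93 − 1×45.5000 = 47.5000.

P = €48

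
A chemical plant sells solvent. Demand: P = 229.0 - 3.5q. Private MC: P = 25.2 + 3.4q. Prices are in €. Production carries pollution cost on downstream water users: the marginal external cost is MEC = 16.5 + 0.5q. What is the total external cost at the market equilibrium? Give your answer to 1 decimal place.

Market equilibrium (private): 25.2 + 3.4q = 229.0 - 3.5q → q_m = 29.5362.
Total external cost = ∫₀^{q_m} (16.5 + 0.5q) dq = 16.5×29.5362 + ½×0.5×29.5362² = 705.4441.

€705.4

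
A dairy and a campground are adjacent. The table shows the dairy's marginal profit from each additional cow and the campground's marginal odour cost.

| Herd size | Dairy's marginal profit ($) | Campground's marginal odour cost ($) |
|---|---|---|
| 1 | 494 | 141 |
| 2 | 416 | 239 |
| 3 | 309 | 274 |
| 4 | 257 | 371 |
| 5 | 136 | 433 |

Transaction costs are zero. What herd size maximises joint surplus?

Bargaining reaches the level where marginal profit last exceeds marginal odour cost.
That holds through level 3 (309 ≥ 274) but not at 4 (257 < 371).

3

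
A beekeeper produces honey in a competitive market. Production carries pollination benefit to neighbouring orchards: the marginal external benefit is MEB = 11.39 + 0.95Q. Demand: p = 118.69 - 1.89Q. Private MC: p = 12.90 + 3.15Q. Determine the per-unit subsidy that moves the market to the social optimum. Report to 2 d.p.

subsidy = 38.61 per unit

Social marginal cost = private MC − MEB = 1.51 + 2.20Q.
Set SMC = demand: 1.51 + 2.20Q = 118.69 - 1.89Q → Q* = 28.6504.
The Pigouvian subsidy equals MEB at Q*: 11.39 + 0.95×28.6504 = 38.6079.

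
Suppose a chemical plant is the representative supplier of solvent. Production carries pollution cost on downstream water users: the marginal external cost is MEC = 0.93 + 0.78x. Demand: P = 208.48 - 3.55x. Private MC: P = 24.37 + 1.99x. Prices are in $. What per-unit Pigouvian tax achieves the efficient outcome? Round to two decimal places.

tax = $23.54 per unit

Social marginal cost = private MC + MEC = 25.30 + 2.77x.
Set SMC = demand: 25.30 + 2.77x = 208.48 - 3.55x → x* = 28.9842.
The Pigouvian tax equals MEC at x*: 0.93 + 0.78×28.9842 = 23.5377.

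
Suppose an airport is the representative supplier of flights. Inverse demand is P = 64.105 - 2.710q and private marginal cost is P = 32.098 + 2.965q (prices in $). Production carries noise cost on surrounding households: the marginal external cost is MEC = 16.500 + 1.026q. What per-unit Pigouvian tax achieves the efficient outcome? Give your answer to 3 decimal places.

Social marginal cost = private MC + MEC = 48.598 + 3.991q.
Set SMC = demand: 48.598 + 3.991q = 64.105 - 2.710q → q* = 2.3141.
The Pigouvian tax equals MEC at q*: 16.500 + 1.026×2.3141 = 18.8743.

tax = $18.874 per unit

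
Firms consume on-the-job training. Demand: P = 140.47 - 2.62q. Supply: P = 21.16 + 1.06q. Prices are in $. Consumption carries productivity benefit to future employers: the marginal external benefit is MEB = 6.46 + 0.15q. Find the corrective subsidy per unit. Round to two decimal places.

subsidy = $11.80 per unit

Social marginal benefit = demand + MEB = 146.93 - 2.47q.
Set SMB = MC: 146.93 - 2.47q = 21.16 + 1.06q → q* = 35.6289.
The Pigouvian subsidy equals MEB at q*: 6.46 + 0.15×35.6289 = 11.8043.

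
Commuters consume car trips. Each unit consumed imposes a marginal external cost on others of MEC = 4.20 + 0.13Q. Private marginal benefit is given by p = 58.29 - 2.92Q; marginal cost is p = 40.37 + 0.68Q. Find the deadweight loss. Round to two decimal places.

DWL = 3.15

Market equilibrium (private): 40.37 + 0.68Q = 58.29 - 2.92Q → Q_m = 4.9778.
Social marginal benefit = demand − MEC = 54.09 - 3.05Q.
Set SMB = MC: 54.09 - 3.05Q = 40.37 + 0.68Q → Q* = 3.6783.
Height of the DWL triangle at Q_m is MC(Q_m) − SMB(Q_m) = MEC(Q_m) = 4.8471.
DWL = ½ × 1.2995 × 4.8471 = 3.1494.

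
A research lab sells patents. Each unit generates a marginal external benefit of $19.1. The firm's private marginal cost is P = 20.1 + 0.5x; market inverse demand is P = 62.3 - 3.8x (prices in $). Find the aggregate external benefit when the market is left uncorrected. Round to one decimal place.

$187.4

Market equilibrium (private): 20.1 + 0.5x = 62.3 - 3.8x → x_m = 9.8140.
Total external benefit = MEB × x_m = 19.1 × 9.8140 = 187.4474.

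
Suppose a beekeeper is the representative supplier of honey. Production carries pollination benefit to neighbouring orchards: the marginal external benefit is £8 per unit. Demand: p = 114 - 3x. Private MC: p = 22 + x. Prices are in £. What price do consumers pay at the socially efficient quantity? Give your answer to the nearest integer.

P = £39

Social marginal cost = private MC − MEB = 14 + x.
Set SMC = demand: 14 + x = 114 - 3x → x* = 25.0000.
Consumer price on the demand curve at x*: 114 − 3×25.0000 = 39.0000.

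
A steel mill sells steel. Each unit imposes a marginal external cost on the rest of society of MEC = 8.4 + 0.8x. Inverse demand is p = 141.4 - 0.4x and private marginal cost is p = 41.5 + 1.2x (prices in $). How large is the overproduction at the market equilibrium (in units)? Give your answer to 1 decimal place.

24.3 units

Market equilibrium (private): 41.5 + 1.2x = 141.4 - 0.4x → x_m = 62.4375.
Social marginal cost = private MC + MEC = 49.9 + 2.0x.
Set SMC = demand: 49.9 + 2.0x = 141.4 - 0.4x → x* = 38.1250.
Gap = |62.4375 − 38.1250| = 24.3125.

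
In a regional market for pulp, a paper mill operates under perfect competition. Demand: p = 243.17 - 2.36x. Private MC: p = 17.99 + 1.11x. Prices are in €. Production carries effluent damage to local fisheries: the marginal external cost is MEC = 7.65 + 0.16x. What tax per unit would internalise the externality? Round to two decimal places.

tax = €17.24 per unit

Social marginal cost = private MC + MEC = 25.64 + 1.27x.
Set SMC = demand: 25.64 + 1.27x = 243.17 - 2.36x → x* = 59.9256.
The Pigouvian tax equals MEC at x*: 7.65 + 0.16×59.9256 = 17.2381.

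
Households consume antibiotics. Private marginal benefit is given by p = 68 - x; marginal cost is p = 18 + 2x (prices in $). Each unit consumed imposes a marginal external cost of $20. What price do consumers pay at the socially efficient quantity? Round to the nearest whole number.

P = $58

Social marginal benefit = demand − MEC = 48 - x.
Set SMB = MC: 48 - x = 18 + 2x → x* = 10.0000.
Consumer price on the demand curve at x*: 68 − 1×10.0000 = 58.0000.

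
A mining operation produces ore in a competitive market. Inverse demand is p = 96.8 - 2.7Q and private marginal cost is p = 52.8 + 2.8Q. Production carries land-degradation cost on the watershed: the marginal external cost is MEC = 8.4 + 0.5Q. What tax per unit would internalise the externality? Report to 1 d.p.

Social marginal cost = private MC + MEC = 61.2 + 3.3Q.
Set SMC = demand: 61.2 + 3.3Q = 96.8 - 2.7Q → Q* = 5.9333.
The Pigouvian tax equals MEC at Q*: 8.4 + 0.5×5.9333 = 11.3667.

tax = 11.4 per unit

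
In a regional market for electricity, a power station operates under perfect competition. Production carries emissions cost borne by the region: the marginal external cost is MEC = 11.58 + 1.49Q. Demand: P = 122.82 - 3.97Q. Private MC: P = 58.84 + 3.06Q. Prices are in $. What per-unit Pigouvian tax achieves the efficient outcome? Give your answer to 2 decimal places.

tax = $20.74 per unit

Social marginal cost = private MC + MEC = 70.42 + 4.55Q.
Set SMC = demand: 70.42 + 4.55Q = 122.82 - 3.97Q → Q* = 6.1502.
The Pigouvian tax equals MEC at Q*: 11.58 + 1.49×6.1502 = 20.7438.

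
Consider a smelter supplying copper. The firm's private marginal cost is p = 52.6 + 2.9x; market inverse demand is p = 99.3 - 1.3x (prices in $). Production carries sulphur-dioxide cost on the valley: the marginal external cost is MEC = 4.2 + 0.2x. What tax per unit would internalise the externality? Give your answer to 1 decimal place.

Social marginal cost = private MC + MEC = 56.8 + 3.1x.
Set SMC = demand: 56.8 + 3.1x = 99.3 - 1.3x → x* = 9.6591.
The Pigouvian tax equals MEC at x*: 4.2 + 0.2×9.6591 = 6.1318.

tax = $6.1 per unit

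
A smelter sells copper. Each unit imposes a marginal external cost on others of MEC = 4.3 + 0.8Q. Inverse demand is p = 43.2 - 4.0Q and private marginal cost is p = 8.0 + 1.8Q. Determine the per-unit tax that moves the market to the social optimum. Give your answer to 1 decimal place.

Social marginal cost = private MC + MEC = 12.3 + 2.6Q.
Set SMC = demand: 12.3 + 2.6Q = 43.2 - 4.0Q → Q* = 4.6818.
The Pigouvian tax equals MEC at Q*: 4.3 + 0.8×4.6818 = 8.0454.

tax = 8.0 per unit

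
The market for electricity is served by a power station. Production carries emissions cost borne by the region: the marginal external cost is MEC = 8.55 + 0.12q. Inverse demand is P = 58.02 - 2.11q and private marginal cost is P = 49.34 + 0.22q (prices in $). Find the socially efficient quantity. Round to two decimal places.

q* = 0.05

Social marginal cost = private MC + MEC = 57.89 + 0.34q.
Set SMC = demand: 57.89 + 0.34q = 58.02 - 2.11q → q* = 0.0531.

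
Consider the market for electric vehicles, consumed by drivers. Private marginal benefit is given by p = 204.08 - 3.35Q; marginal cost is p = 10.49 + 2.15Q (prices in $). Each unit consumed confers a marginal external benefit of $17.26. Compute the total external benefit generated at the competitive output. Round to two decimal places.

Market equilibrium (private): 10.49 + 2.15Q = 204.08 - 3.35Q → Q_m = 35.1982.
Total external benefit = MEB × Q_m = 17.26 × 35.1982 = 607.5209.

$607.52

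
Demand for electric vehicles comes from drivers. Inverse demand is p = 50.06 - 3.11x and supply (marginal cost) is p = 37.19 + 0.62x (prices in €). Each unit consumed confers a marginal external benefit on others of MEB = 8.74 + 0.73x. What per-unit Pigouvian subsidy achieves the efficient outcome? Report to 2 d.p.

subsidy = €14.00 per unit

Social marginal benefit = demand + MEB = 58.80 - 2.38x.
Set SMB = MC: 58.80 - 2.38x = 37.19 + 0.62x → x* = 7.2033.
The Pigouvian subsidy equals MEB at x*: 8.74 + 0.73×7.2033 = 13.9984.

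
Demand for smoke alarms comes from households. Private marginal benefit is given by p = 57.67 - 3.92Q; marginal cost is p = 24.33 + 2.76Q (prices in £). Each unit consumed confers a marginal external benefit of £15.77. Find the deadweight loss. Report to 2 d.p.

DWL = £18.61

Market equilibrium (private): 24.33 + 2.76Q = 57.67 - 3.92Q → Q_m = 4.9910.
Social marginal benefit = demand + MEB = 73.44 - 3.92Q.
Set SMB = MC: 73.44 - 3.92Q = 24.33 + 2.76Q → Q* = 7.3518.
Height of the DWL triangle at Q_m is SMB(Q_m) − MC(Q_m) = MEB(Q_m) = 15.7700.
DWL = ½ × 2.3608 × 15.7700 = 18.6149.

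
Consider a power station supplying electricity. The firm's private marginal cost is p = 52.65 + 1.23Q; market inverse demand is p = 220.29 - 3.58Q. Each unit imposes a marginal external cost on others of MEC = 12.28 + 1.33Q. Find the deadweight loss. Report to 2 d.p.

Market equilibrium (private): 52.65 + 1.23Q = 220.29 - 3.58Q → Q_m = 34.8524.
Social marginal cost = private MC + MEC = 64.93 + 2.56Q.
Set SMC = demand: 64.93 + 2.56Q = 220.29 - 3.58Q → Q* = 25.3029.
Between Q* and Q_m the wedge SMC − demand runs linearly from 0 to MEC(Q_m), so the loss is a triangle.
DWL = ½ × 9.5495 × 58.6337 = 279.9613.

DWL = 279.96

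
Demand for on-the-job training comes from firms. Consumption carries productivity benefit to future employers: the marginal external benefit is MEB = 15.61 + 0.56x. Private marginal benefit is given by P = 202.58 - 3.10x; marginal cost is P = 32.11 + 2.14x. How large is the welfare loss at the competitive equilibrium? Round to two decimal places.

DWL = 122.26

Market equilibrium (private): 32.11 + 2.14x = 202.58 - 3.10x → x_m = 32.5324.
Social marginal benefit = demand + MEB = 218.19 - 2.54x.
Set SMB = MC: 218.19 - 2.54x = 32.11 + 2.14x → x* = 39.7607.
The loss is the area between SMB and MC from x* to x_m; with linear curves that's a triangle of height MEB(x_m).
DWL = ½ × 7.2283 × 33.8282 = 122.2602.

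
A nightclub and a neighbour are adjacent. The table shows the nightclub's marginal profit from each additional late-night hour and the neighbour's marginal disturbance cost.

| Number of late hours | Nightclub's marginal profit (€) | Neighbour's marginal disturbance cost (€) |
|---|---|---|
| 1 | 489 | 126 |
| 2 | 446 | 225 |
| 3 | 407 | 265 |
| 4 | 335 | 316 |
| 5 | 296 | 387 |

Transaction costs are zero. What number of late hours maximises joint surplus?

4

Bargaining reaches the level where marginal profit last exceeds marginal disturbance cost.
That holds through level 4 (335 ≥ 316) but not at 5 (296 < 387).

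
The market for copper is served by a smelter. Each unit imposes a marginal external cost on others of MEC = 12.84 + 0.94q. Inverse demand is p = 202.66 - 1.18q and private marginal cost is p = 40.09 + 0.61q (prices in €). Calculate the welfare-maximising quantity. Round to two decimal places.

q* = 54.85

Social marginal cost = private MC + MEC = 52.93 + 1.55q.
Set SMC = demand: 52.93 + 1.55q = 202.66 - 1.18q → q* = 54.8462.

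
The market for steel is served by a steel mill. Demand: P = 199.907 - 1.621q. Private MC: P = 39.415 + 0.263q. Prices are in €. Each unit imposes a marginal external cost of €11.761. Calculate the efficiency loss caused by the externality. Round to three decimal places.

DWL = €36.709

Market equilibrium (private): 39.415 + 0.263q = 199.907 - 1.621q → q_m = 85.1868.
Social marginal cost = private MC + MEC = 51.176 + 0.263q.
Set SMC = demand: 51.176 + 0.263q = 199.907 - 1.621q → q* = 78.9443.
Between q* and q_m the wedge SMC − demand runs linearly from 0 to MEC(q_m), so the loss is a triangle.
DWL = ½ × 6.2425 × 11.7610 = 36.7090.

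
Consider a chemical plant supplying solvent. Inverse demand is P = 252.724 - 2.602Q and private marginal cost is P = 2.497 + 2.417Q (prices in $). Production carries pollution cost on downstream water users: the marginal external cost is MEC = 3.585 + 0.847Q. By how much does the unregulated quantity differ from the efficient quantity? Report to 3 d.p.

Market equilibrium (private): 2.497 + 2.417Q = 252.724 - 2.602Q → Q_m = 49.8559.
Social marginal cost = private MC + MEC = 6.082 + 3.264Q.
Set SMC = demand: 6.082 + 3.264Q = 252.724 - 2.602Q → Q* = 42.0460.
Gap = |49.8559 − 42.0460| = 7.8099.

7.810 units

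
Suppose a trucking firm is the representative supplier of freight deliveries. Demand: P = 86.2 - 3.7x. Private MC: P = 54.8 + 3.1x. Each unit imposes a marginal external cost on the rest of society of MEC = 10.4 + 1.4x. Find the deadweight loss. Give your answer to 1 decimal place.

DWL = 17.3

Market equilibrium (private): 54.8 + 3.1x = 86.2 - 3.7x → x_m = 4.6176.
Social marginal cost = private MC + MEC = 65.2 + 4.5x.
Set SMC = demand: 65.2 + 4.5x = 86.2 - 3.7x → x* = 2.5610.
The welfare-loss triangle has base |x_m − x*| and height MEC(x_m) (the vertical gap between SMC and demand is zero at x* and MEC at x_m).
DWL = ½ × 2.0566 × 16.8647 = 17.3420.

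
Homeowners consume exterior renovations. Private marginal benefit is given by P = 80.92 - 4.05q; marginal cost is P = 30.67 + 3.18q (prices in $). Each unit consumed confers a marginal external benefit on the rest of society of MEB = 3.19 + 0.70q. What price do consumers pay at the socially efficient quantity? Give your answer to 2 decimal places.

P = $47.78

Social marginal benefit = demand + MEB = 84.11 - 3.35q.
Set SMB = MC: 84.11 - 3.35q = 30.67 + 3.18q → q* = 8.1838.
Consumer price on the demand curve at q*: 80.92 − 4.05×8.1838 = 47.7756.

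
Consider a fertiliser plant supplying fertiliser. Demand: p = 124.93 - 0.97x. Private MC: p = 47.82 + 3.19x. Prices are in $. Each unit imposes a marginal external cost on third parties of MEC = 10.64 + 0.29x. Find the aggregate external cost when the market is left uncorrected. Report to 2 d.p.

Market equilibrium (private): 47.82 + 3.19x = 124.93 - 0.97x → x_m = 18.5361.
Total external cost = ∫₀^{x_m} (10.64 + 0.29x) dx = 10.64×18.5361 + ½×0.29×18.5361² = 247.0442.

$247.04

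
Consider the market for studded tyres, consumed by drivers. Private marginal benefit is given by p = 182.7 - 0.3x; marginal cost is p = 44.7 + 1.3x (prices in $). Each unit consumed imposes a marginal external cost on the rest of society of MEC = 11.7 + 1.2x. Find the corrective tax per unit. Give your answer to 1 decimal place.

tax = $65.8 per unit

Social marginal benefit = demand − MEC = 171.0 - 1.5x.
Set SMB = MC: 171.0 - 1.5x = 44.7 + 1.3x → x* = 45.1071.
The Pigouvian tax equals MEC at x*: 11.7 + 1.2×45.1071 = 65.8285.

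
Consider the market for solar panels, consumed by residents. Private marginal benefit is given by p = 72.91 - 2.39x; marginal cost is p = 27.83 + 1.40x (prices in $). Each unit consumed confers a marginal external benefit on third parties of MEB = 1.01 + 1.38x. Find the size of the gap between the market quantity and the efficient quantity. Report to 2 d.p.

Market equilibrium (private): 27.83 + 1.40x = 72.91 - 2.39x → x_m = 11.8945.
Social marginal benefit = demand + MEB = 73.92 - 1.01x.
Set SMB = MC: 73.92 - 1.01x = 27.83 + 1.40x → x* = 19.1245.
Gap = |11.8945 − 19.1245| = 7.2300.

7.23 units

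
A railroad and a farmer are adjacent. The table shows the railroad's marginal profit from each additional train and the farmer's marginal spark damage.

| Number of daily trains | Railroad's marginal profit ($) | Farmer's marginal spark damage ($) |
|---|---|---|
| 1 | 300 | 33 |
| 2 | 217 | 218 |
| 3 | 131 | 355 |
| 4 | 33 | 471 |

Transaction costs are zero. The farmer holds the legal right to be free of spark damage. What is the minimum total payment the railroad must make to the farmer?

Efficient level: marginal profit ≥ marginal spark damage through level 1, so k* = 1.
With the farmer holding the right, the railroad must at least compensate total damage at k*: 33 = 33.

$33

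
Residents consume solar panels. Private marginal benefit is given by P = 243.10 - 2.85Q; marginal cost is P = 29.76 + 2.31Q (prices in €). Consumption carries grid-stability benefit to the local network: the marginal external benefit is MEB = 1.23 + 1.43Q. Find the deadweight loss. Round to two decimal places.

DWL = €488.27

Market equilibrium (private): 29.76 + 2.31Q = 243.10 - 2.85Q → Q_m = 41.3450.
Social marginal benefit = demand + MEB = 244.33 - 1.42Q.
Set SMB = MC: 244.33 - 1.42Q = 29.76 + 2.31Q → Q* = 57.5255.
The welfare-loss triangle has base |Q_m − Q*| and height MEB(Q_m) (the vertical gap between SMB and MC is zero at Q* and MEB at Q_m).
DWL = ½ × 16.1805 × 60.3533 = 488.2733.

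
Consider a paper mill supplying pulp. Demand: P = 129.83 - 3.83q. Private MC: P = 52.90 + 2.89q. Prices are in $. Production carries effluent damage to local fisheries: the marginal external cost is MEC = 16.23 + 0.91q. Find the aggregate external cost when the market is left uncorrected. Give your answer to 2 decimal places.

Market equilibrium (private): 52.90 + 2.89q = 129.83 - 3.83q → q_m = 11.4479.
Total external cost = ∫₀^{q_m} (16.23 + 0.91q) dq = 16.23×11.4479 + ½×0.91×11.4479² = 245.4292.

$245.43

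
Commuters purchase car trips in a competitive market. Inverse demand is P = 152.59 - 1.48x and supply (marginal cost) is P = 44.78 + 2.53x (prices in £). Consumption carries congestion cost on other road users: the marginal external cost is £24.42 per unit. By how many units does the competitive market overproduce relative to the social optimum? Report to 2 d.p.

6.09 units

Market equilibrium (private): 44.78 + 2.53x = 152.59 - 1.48x → x_m = 26.8853.
Social marginal benefit = demand − MEC = 128.17 - 1.48x.
Set SMB = MC: 128.17 - 1.48x = 44.78 + 2.53x → x* = 20.7955.
Gap = |26.8853 − 20.7955| = 6.0898.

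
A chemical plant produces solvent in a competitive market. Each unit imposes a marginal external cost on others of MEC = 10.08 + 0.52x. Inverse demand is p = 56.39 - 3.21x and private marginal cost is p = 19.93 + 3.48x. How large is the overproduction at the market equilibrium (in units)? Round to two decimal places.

1.79 units

Market equilibrium (private): 19.93 + 3.48x = 56.39 - 3.21x → x_m = 5.4499.
Social marginal cost = private MC + MEC = 30.01 + 4.00x.
Set SMC = demand: 30.01 + 4.00x = 56.39 - 3.21x → x* = 3.6588.
Gap = |5.4499 − 3.6588| = 1.7911.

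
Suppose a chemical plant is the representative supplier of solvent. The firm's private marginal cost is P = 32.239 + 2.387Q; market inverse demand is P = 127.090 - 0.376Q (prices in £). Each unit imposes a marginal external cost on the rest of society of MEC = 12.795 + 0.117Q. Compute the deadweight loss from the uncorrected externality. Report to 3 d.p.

DWL = £49.067

Market equilibrium (private): 32.239 + 2.387Q = 127.090 - 0.376Q → Q_m = 34.3290.
Social marginal cost = private MC + MEC = 45.034 + 2.504Q.
Set SMC = demand: 45.034 + 2.504Q = 127.090 - 0.376Q → Q* = 28.4917.
The welfare-loss triangle has base |Q_m − Q*| and height MEC(Q_m) (the vertical gap between SMC and demand is zero at Q* and MEC at Q_m).
DWL = ½ × 5.8373 × 16.8115 = 49.0669.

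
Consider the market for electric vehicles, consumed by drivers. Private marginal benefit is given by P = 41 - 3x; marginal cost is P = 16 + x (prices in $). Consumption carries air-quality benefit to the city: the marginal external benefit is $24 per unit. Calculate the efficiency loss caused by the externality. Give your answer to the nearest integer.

Market equilibrium (private): 16 + x = 41 - 3x → x_m = 6.2500.
Social marginal benefit = demand + MEB = 65 - 3x.
Set SMB = MC: 65 - 3x = 16 + x → x* = 12.2500.
The welfare-loss triangle has base |x_m − x*| and height MEB(x_m) (the vertical gap between SMB and MC is zero at x* and MEB at x_m).
DWL = ½ × 6.0000 × 24.0000 = 72.0000.

DWL = $72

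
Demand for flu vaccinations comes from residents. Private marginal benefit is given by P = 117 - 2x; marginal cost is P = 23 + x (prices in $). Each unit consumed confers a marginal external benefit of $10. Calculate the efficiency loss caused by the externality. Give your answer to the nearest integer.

Market equilibrium (private): 23 + x = 117 - 2x → x_m = 31.3333.
Social marginal benefit = demand + MEB = 127 - 2x.
Set SMB = MC: 127 - 2x = 23 + x → x* = 34.6667.
The welfare-loss triangle has base |x_m − x*| and height MEB(x_m) (the vertical gap between SMB and MC is zero at x* and MEB at x_m).
DWL = ½ × 3.3334 × 10.0000 = 16.6670.

DWL = $17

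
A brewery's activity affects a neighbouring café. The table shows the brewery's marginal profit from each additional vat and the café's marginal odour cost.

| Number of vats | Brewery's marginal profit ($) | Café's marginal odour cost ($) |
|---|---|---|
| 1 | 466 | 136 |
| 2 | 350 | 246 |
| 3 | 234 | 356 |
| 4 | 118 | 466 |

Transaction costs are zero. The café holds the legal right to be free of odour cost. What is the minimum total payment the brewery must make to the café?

$382

Efficient level: marginal profit ≥ marginal odour cost through level 2, so k* = 2.
With the café holding the right, the brewery must at least compensate total damage at k*: 136 + 246 = 382.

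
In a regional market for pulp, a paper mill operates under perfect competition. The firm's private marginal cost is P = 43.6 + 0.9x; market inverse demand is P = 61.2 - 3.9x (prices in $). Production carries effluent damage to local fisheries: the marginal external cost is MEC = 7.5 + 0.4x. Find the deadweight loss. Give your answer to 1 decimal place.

Market equilibrium (private): 43.6 + 0.9x = 61.2 - 3.9x → x_m = 3.6667.
Social marginal cost = private MC + MEC = 51.1 + 1.3x.
Set SMC = demand: 51.1 + 1.3x = 61.2 - 3.9x → x* = 1.9423.
The welfare-loss triangle has base |x_m − x*| and height MEC(x_m) (the vertical gap between SMC and demand is zero at x* and MEC at x_m).
DWL = ½ × 1.7244 × 8.9667 = 7.7311.

DWL = $7.7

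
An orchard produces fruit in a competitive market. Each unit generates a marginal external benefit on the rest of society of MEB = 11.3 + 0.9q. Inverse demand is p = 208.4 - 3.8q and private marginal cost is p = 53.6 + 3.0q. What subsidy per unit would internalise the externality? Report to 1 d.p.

subsidy = 36.6 per unit

Social marginal cost = private MC − MEB = 42.3 + 2.1q.
Set SMC = demand: 42.3 + 2.1q = 208.4 - 3.8q → q* = 28.1525.
The Pigouvian subsidy equals MEB at q*: 11.3 + 0.9×28.1525 = 36.6373.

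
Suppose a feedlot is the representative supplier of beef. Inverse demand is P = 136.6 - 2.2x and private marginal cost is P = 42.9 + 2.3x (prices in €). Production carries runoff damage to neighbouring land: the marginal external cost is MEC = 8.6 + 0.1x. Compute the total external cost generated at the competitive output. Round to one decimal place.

Market equilibrium (private): 42.9 + 2.3x = 136.6 - 2.2x → x_m = 20.8222.
Total external cost = ∫₀^{x_m} (8.6 + 0.1x) dx = 8.6×20.8222 + ½×0.1×20.8222² = 200.7491.

€200.7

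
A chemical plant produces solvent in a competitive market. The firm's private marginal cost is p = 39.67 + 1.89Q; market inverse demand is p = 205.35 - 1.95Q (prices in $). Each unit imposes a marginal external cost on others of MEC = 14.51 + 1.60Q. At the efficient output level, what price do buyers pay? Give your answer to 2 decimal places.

Social marginal cost = private MC + MEC = 54.18 + 3.49Q.
Set SMC = demand: 54.18 + 3.49Q = 205.35 - 1.95Q → Q* = 27.7886.
Consumer price on the demand curve at Q*: 205.35 − 1.95×27.7886 = 151.1622.

P = $151.16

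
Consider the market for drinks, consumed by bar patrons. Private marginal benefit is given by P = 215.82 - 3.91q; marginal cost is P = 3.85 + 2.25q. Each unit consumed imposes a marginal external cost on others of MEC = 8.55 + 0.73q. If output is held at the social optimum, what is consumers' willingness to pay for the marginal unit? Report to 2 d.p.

Social marginal benefit = demand − MEC = 207.27 - 4.64q.
Set SMB = MC: 207.27 - 4.64q = 3.85 + 2.25q → q* = 29.5239.
Consumer price on the demand curve at q*: 215.82 − 3.91×29.5239 = 100.3816.

P = 100.38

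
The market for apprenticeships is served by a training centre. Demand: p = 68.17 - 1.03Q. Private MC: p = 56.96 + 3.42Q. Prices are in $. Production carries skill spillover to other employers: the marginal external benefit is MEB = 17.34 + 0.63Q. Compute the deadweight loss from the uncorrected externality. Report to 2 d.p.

Market equilibrium (private): 56.96 + 3.42Q = 68.17 - 1.03Q → Q_m = 2.5191.
Social marginal cost = private MC − MEB = 39.62 + 2.79Q.
Set SMC = demand: 39.62 + 2.79Q = 68.17 - 1.03Q → Q* = 7.4738.
The loss is the area between SMC and demand from Q* to Q_m; with linear curves that's a triangle of height MEB(Q_m).
DWL = ½ × 4.9547 × 18.9270 = 46.8888.

DWL = $46.89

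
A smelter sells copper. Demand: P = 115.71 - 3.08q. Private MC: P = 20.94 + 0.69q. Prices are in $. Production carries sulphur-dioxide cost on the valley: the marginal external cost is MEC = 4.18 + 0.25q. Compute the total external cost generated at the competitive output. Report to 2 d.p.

Market equilibrium (private): 20.94 + 0.69q = 115.71 - 3.08q → q_m = 25.1379.
Total external cost = ∫₀^{q_m} (4.18 + 0.25q) dq = 4.18×25.1379 + ½×0.25×25.1379² = 184.0657.

$184.07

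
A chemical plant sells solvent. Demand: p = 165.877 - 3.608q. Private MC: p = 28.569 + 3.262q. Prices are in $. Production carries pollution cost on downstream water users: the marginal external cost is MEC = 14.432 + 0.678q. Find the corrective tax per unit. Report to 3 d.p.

Social marginal cost = private MC + MEC = 43.001 + 3.940q.
Set SMC = demand: 43.001 + 3.940q = 165.877 - 3.608q → q* = 16.2793.
The Pigouvian tax equals MEC at q*: 14.432 + 0.678×16.2793 = 25.4694.

tax = $25.469 per unit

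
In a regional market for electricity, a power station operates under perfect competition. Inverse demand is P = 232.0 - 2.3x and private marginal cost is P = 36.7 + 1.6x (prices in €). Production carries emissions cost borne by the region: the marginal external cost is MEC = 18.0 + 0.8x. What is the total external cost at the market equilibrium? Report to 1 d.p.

Market equilibrium (private): 36.7 + 1.6x = 232.0 - 2.3x → x_m = 50.0769.
Total external cost = ∫₀^{x_m} (18.0 + 0.8x) dx = 18.0×50.0769 + ½×0.8×50.0769² = 1904.4626.

€1904.5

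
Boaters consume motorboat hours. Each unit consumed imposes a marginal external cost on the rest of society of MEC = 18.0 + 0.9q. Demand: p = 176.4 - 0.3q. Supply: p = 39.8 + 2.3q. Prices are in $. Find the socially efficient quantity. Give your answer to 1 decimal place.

Social marginal benefit = demand − MEC = 158.4 - 1.2q.
Set SMB = MC: 158.4 - 1.2q = 39.8 + 2.3q → q* = 33.8857.

q* = 33.9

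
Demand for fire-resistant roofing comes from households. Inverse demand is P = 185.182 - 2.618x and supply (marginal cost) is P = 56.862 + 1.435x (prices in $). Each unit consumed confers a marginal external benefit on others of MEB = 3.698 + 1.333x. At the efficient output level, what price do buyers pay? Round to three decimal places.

Social marginal benefit = demand + MEB = 188.880 - 1.285x.
Set SMB = MC: 188.880 - 1.285x = 56.862 + 1.435x → x* = 48.5360.
Consumer price on the demand curve at x*: 185.182 − 2.618×48.5360 = 58.1148.

P = $58.115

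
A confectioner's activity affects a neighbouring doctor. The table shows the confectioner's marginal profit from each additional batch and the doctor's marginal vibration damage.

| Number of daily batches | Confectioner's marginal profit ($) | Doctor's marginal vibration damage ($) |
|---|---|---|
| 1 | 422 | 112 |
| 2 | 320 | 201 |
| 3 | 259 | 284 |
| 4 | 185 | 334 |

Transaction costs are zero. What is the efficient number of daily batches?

2

Bargaining reaches the level where marginal profit last exceeds marginal vibration damage.
That holds through level 2 (320 ≥ 201) but not at 3 (259 < 284).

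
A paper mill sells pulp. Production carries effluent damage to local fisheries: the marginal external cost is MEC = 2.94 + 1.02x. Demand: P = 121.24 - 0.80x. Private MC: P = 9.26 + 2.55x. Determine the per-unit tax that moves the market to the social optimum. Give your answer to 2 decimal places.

Social marginal cost = private MC + MEC = 12.20 + 3.57x.
Set SMC = demand: 12.20 + 3.57x = 121.24 - 0.80x → x* = 24.9519.
The Pigouvian tax equals MEC at x*: 2.94 + 1.02×24.9519 = 28.3909.

tax = 28.39 per unit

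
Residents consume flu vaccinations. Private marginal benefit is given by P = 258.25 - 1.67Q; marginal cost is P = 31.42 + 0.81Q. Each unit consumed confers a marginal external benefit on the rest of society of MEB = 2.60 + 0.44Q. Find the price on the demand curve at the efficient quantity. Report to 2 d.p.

Social marginal benefit = demand + MEB = 260.85 - 1.23Q.
Set SMB = MC: 260.85 - 1.23Q = 31.42 + 0.81Q → Q* = 112.4657.
Consumer price on the demand curve at Q*: 258.25 − 1.67×112.4657 = 70.4323.

P = 70.43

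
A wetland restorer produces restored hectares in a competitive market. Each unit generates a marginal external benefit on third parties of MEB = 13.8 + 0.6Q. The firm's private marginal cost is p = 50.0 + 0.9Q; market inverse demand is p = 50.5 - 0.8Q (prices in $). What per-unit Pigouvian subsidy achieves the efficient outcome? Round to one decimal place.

Social marginal cost = private MC − MEB = 36.2 + 0.3Q.
Set SMC = demand: 36.2 + 0.3Q = 50.5 - 0.8Q → Q* = 13.0000.
The Pigouvian subsidy equals MEB at Q*: 13.8 + 0.6×13.0000 = 21.6000.

subsidy = $21.6 per unit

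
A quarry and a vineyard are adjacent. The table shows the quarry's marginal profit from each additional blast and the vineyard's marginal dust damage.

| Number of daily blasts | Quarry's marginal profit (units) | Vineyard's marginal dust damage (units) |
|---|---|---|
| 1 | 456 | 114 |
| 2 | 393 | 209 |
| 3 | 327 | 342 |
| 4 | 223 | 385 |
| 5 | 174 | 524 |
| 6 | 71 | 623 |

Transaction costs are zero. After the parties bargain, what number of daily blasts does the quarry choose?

Bargaining reaches the level where marginal profit last exceeds marginal dust damage.
That holds through level 2 (393 ≥ 209) but not at 3 (327 < 342).

2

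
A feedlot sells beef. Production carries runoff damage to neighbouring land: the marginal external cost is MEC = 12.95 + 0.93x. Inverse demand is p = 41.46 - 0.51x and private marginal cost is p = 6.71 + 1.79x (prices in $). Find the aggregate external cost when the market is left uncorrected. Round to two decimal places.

$301.80

Market equilibrium (private): 6.71 + 1.79x = 41.46 - 0.51x → x_m = 15.1087.
Total external cost = ∫₀^{x_m} (12.95 + 0.93x) dx = 12.95×15.1087 + ½×0.93×15.1087² = 301.8045.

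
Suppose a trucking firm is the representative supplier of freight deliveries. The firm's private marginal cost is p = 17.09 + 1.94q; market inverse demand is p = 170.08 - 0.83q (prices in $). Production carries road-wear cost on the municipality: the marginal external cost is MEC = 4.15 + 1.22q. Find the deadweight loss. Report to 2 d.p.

Market equilibrium (private): 17.09 + 1.94q = 170.08 - 0.83q → q_m = 55.2310.
Social marginal cost = private MC + MEC = 21.24 + 3.16q.
Set SMC = demand: 21.24 + 3.16q = 170.08 - 0.83q → q* = 37.3033.
The loss is the area between SMC and demand from q* to q_m; with linear curves that's a triangle of height MEC(q_m).
DWL = ½ × 17.9277 × 71.5319 = 641.2012.

DWL = $641.20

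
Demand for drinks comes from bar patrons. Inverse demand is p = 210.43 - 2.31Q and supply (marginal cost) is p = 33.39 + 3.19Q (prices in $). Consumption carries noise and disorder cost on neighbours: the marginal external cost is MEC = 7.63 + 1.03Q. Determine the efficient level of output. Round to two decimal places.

Q* = 25.94

Social marginal benefit = demand − MEC = 202.80 - 3.34Q.
Set SMB = MC: 202.80 - 3.34Q = 33.39 + 3.19Q → Q* = 25.9433.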